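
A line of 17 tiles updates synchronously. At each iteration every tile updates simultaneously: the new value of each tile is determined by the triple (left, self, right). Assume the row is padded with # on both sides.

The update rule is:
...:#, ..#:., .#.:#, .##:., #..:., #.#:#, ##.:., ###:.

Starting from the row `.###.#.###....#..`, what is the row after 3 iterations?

iteration 1: #...###....##.#..
iteration 2: ..#.....##...##..
iteration 3: ..#.###....#.....

..#.###....#.....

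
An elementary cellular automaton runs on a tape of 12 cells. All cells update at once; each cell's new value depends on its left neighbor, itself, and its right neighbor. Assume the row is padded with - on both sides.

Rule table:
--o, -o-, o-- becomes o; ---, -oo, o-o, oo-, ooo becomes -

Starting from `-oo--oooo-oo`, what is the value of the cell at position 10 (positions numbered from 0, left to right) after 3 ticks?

o--oo-------
ooo--o------
---oooo-----
position 10 holds -

-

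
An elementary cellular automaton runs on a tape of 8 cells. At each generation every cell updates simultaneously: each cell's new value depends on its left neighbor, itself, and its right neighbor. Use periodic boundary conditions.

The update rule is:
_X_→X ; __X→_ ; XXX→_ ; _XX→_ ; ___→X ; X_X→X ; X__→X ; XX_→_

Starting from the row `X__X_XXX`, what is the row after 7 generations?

_X____X_

_X_XX___
_XX__XXX
X__X____
XX_XXXX_
__X____X
X_XXXX_X
_X____X_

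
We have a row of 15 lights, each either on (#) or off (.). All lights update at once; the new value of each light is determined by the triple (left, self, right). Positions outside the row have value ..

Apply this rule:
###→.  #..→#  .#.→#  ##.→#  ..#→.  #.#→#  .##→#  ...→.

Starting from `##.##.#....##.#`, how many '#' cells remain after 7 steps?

########...####
#......##..#..#
##.....###.##.#
###....#.######
#.##...###....#
#####..#.##...#
#...##.#####..#
count of #: 9

9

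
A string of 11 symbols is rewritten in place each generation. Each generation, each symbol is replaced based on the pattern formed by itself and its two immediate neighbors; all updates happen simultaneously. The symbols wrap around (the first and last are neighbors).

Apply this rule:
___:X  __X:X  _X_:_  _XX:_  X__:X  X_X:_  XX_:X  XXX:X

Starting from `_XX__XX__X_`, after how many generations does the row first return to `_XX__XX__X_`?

X_XXX_XXX_X
X__XX__XX__
_XX_XXX_XXX
__X__XX__XX
XX_XX_XXX_X
XX__X__XX__
_XXX_XX_XXX
__XX__X__XX
XX_XXX_XX_X
XX__XX__X__
_XXX_XXX_XX
__XX__XX__X
XX_XXX_XXX_
_X__XX__XX_
X_XX_XXX_XX
X__X__XX__X
XXX_XX_XXX_
_XX__X__XX_
X_XXX_XX_XX
X__XX__X__X
XXX_XXX_XX_
_XX__XX__X_

22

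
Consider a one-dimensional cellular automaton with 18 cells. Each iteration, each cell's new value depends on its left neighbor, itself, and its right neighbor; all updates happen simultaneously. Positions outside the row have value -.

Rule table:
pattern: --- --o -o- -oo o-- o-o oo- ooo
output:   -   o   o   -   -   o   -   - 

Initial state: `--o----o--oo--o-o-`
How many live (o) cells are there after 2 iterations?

5

-oo---oo-o---oooo-
o----o--oo--o-----
count of o: 5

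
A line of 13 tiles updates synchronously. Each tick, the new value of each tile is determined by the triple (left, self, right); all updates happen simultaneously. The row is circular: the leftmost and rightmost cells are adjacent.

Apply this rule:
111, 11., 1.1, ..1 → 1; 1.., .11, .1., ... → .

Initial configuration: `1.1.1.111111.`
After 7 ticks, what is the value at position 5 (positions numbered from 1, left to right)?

tick 1: .1.1.1.111111
tick 2: 1.1.1.1.11111
tick 3: 11.1.1.1.1111
tick 4: 111.1.1.1.111
tick 5: 1111.1.1.1.11
tick 6: 11111.1.1.1.1
tick 7: 111111.1.1.1.
position 5 holds 1

1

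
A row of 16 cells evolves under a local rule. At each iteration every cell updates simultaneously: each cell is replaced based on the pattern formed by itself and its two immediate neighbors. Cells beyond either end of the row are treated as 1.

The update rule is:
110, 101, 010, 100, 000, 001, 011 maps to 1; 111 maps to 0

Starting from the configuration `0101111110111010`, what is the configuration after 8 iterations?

1111000011101111
0001111110111000
1111000011101111  (repeats iteration 1; period 2)
iteration 8: 0001111110111000

0001111110111000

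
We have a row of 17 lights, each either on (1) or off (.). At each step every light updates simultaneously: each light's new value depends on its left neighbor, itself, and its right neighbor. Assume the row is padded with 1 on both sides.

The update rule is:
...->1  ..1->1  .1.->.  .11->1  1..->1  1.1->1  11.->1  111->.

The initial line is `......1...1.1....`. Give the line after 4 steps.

.....111.........

111111.111.1.1111
.....111.11.11...
111111.1111111111
.....111.........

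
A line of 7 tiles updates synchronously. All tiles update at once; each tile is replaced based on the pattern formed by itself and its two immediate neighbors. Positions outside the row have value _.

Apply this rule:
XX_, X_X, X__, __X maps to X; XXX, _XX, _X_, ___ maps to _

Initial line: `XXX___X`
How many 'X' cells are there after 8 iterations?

3

iteration 1: __XX_X_
iteration 2: _X_XX_X
iteration 3: X_X_XX_
iteration 4: _X_X_XX
iteration 5: X_X_X_X
iteration 6: _X_X_X_
iteration 7: X_X_X_X  (repeats iteration 5; period 2)
iteration 8: _X_X_X_
count of X: 3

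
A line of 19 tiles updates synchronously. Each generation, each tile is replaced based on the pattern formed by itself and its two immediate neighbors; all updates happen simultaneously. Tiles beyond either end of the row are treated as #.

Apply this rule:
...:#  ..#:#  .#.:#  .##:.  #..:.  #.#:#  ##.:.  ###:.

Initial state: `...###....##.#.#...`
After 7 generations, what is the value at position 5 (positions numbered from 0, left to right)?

generation 1: .##....###..####.##
generation 2: #...###....#....#..
generation 3: ..##....####.####.#
generation 4: .#...###....#....#.
generation 5: ##.##....####.#####
generation 6: ..#...###....#.....
generation 7: .##.##....####.####
position 5 holds #

#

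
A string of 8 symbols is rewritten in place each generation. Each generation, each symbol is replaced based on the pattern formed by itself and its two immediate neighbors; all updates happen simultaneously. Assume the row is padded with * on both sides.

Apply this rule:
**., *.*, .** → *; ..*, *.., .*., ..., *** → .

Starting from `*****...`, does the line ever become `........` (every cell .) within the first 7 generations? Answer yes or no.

....*...
........
all cells are . at generation 2

yes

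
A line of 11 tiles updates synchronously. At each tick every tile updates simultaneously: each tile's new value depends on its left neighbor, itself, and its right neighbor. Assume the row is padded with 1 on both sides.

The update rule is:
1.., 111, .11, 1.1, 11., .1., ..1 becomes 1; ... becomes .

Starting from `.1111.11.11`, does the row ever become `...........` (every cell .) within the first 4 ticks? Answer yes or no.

no

tick 1: 11111111111
tick 2: 11111111111  (fixed point — unchanged through tick 4)
tick 4 is 11111111111, still not uniform .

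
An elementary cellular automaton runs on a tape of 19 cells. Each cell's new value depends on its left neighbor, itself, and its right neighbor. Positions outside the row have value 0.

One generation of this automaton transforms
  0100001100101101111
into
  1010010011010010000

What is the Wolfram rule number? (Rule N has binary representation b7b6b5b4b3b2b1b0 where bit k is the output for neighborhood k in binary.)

position 16: 111 → 0  (bit 7 = 0)
position 7: 110 → 0  (bit 6 = 0)
position 11: 101 → 1  (bit 5 = 1)
position 2: 100 → 1  (bit 4 = 1)
position 6: 011 → 0  (bit 3 = 0)
position 1: 010 → 0  (bit 2 = 0)
position 0: 001 → 1  (bit 1 = 1)
position 3: 000 → 0  (bit 0 = 0)
bits b7..b0 = 00110010 = 50

50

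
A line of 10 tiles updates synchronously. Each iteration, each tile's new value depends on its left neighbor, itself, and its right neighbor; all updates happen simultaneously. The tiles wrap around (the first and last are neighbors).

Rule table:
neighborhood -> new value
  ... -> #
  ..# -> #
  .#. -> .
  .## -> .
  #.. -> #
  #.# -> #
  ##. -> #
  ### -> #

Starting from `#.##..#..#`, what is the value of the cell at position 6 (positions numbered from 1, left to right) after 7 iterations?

##.###.##.
.##.###.##
#.##.###.#
##.##.###.
.##.##.###
#.##.##.##
##.##.##.#
position 6 holds .

.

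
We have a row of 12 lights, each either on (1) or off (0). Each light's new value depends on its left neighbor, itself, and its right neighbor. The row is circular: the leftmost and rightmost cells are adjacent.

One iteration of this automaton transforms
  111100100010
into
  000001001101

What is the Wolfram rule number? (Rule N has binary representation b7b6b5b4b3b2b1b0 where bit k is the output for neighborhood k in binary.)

35

position 1: 111 → 0  (bit 7 = 0)
position 3: 110 → 0  (bit 6 = 0)
position 11: 101 → 1  (bit 5 = 1)
position 4: 100 → 0  (bit 4 = 0)
position 0: 011 → 0  (bit 3 = 0)
position 6: 010 → 0  (bit 2 = 0)
position 5: 001 → 1  (bit 1 = 1)
position 8: 000 → 1  (bit 0 = 1)
bits b7..b0 = 00100011 = 35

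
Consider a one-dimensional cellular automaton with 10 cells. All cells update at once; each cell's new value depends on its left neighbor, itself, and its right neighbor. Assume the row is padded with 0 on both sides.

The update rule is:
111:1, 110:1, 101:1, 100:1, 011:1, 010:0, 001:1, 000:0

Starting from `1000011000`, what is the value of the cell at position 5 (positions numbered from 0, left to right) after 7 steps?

0100111100
1011111110
0111111111
1111111111
1111111111  (fixed point — unchanged through step 7)
position 5 holds 1

1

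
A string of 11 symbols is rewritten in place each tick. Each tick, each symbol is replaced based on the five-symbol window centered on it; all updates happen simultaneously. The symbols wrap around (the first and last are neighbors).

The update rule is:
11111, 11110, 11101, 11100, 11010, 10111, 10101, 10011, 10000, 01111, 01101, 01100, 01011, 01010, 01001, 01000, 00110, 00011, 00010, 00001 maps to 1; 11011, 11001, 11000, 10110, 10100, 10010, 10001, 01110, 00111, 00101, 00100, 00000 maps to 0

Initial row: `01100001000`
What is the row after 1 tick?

11101110111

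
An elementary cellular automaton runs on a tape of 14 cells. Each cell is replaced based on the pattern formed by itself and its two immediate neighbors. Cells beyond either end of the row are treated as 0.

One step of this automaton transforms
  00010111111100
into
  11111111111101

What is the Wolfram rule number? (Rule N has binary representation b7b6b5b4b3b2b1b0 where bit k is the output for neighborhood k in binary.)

239

position 6: 111 → 1  (bit 7 = 1)
position 11: 110 → 1  (bit 6 = 1)
position 4: 101 → 1  (bit 5 = 1)
position 12: 100 → 0  (bit 4 = 0)
position 5: 011 → 1  (bit 3 = 1)
position 3: 010 → 1  (bit 2 = 1)
position 2: 001 → 1  (bit 1 = 1)
position 0: 000 → 1  (bit 0 = 1)
bits b7..b0 = 11101111 = 239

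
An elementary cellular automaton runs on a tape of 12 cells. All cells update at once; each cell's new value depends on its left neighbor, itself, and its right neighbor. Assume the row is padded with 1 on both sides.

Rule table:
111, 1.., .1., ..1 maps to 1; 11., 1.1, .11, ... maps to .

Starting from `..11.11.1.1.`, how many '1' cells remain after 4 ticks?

11......1.1.
1.1....11.1.
..11..1...1.
11..1111.11.
count of 1: 8

8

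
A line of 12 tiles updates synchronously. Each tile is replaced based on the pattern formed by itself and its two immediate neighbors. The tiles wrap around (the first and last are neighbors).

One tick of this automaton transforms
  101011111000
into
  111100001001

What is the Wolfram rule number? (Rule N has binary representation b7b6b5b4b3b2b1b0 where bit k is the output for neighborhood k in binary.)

position 5: 111 → 0  (bit 7 = 0)
position 8: 110 → 1  (bit 6 = 1)
position 1: 101 → 1  (bit 5 = 1)
position 9: 100 → 0  (bit 4 = 0)
position 4: 011 → 0  (bit 3 = 0)
position 0: 010 → 1  (bit 2 = 1)
position 11: 001 → 1  (bit 1 = 1)
position 10: 000 → 0  (bit 0 = 0)
bits b7..b0 = 01100110 = 102

102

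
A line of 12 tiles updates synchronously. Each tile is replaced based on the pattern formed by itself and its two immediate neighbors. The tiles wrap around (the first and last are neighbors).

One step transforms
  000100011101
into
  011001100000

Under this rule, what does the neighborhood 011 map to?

At position 7 the neighborhood is 011; the next row has 0 there.

0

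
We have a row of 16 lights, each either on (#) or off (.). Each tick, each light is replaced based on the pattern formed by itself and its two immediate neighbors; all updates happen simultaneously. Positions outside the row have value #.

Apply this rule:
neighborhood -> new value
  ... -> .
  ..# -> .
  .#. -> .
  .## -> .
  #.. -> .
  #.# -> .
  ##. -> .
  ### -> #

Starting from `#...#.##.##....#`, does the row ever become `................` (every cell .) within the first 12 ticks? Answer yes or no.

tick 1: ................
all cells are . at tick 1

yes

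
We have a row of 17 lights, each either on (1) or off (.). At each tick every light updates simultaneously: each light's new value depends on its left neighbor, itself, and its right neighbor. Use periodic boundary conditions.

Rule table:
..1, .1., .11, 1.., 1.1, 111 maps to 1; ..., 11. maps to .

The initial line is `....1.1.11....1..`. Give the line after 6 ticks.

1111.111111.11111

...111111.1..111.
..111111.111111.1
1111111.111111.11
111111.111111.111
11111.111111.1111
1111.111111.11111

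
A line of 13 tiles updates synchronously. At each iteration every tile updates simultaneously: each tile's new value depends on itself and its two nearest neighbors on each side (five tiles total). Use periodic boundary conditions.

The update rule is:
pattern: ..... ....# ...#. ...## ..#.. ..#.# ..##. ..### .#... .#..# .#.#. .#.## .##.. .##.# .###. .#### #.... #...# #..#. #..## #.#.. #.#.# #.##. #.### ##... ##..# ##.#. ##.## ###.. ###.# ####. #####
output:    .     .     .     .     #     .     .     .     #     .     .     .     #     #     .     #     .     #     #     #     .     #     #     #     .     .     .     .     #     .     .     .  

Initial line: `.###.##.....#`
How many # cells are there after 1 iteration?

.#...##......
count of #: 3

3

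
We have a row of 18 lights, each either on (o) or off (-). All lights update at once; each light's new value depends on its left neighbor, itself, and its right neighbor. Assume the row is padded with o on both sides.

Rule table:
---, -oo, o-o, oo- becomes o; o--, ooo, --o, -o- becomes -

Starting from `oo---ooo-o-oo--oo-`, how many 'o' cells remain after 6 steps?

8

step 1: -o-o-o-oo-ooo--ooo
step 2: o-o-o-ooooo-o--o--
step 3: oo-o-oo---oo------
step 4: -oo-ooo-o-oo-oooo-
step 5: ooooo-oo-ooooo--oo
step 6: ----oooooo---o--o-
count of o: 8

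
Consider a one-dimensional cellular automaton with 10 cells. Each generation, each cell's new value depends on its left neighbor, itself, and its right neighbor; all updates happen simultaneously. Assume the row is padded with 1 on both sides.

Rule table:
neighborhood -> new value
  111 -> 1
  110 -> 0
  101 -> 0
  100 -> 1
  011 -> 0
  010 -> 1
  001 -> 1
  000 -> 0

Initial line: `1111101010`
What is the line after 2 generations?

1110111010

generation 1: 1111001010
generation 2: 1110111010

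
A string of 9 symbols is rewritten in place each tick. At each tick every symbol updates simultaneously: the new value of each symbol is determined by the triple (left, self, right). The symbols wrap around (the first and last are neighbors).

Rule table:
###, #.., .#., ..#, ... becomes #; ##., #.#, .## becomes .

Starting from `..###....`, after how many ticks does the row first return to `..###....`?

##.#.####
#..#..###
.#####.##
..###....

4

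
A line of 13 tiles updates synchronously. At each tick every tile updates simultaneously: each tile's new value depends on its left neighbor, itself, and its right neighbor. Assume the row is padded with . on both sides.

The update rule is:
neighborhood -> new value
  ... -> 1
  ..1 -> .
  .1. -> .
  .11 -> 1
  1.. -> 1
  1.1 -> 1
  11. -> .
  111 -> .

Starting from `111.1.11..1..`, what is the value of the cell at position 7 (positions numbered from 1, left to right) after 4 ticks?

.

tick 1: 1..1.11.1..11
tick 2: .1..11.1.1.1.
tick 3: ..1.1.1.1.1.1
tick 4: 1..1.1.1.1.1.
position 7 holds .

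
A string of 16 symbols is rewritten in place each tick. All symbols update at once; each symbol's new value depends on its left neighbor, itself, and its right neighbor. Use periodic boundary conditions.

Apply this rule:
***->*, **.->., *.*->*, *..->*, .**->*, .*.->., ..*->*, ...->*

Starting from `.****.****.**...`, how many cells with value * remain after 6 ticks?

13

****.****.**.***
***.****.**.****
**.****.**.*****
*.****.**.******
.****.**.*******
****.**.*******.
count of *: 13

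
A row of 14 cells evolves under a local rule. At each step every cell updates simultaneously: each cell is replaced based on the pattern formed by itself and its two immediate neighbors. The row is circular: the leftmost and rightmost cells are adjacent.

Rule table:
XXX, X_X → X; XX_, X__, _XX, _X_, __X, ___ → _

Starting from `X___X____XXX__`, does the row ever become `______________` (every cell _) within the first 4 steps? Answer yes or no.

yes

__________X___
______________
all cells are _ at step 2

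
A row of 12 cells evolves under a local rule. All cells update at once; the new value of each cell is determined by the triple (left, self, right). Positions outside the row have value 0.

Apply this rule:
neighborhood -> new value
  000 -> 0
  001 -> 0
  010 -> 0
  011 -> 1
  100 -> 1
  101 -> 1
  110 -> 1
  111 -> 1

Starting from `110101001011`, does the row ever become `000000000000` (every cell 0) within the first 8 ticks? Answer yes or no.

111010100111
111101010111
111110101111
111111011111
111111111111
111111111111  (fixed point — unchanged through tick 8)
tick 8 is 111111111111, still not uniform 0

no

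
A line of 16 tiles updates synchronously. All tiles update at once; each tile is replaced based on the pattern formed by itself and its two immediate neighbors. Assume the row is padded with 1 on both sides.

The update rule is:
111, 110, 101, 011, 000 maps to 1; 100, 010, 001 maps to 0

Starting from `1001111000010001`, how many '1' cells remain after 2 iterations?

11

1001111011000101
1001111111010011
count of 1: 11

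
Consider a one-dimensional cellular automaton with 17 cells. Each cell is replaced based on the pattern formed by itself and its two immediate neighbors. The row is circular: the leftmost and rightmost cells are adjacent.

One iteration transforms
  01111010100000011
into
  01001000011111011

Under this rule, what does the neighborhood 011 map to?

At position 1 the neighborhood is 011; the next row has 1 there.

1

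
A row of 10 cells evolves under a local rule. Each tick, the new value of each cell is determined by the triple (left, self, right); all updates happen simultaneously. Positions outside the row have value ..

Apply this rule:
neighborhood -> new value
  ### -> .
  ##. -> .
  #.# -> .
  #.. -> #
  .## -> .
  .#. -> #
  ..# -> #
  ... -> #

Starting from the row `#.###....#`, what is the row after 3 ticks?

.....#####

tick 1: #....#####
tick 2: #####.....
tick 3: .....#####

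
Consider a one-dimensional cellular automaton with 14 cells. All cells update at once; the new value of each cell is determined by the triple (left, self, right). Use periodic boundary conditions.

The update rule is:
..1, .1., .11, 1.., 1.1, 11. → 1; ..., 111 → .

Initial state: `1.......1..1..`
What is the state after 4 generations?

1..111..11...1

11.....1111111
.11...11......
1111.1111.....
1..111..11...1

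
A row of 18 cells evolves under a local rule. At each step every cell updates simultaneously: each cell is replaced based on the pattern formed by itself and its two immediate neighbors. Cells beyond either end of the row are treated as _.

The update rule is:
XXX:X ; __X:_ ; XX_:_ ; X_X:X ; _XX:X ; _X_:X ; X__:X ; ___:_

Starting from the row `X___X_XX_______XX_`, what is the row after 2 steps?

XX__XXX_X______X_X
X_X_XX_XXX_____XXX

X_X_XX_XXX_____XXX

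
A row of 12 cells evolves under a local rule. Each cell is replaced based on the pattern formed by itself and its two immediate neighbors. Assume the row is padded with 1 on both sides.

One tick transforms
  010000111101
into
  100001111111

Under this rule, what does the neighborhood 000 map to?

At position 3 the neighborhood is 000; the next row has 0 there.

0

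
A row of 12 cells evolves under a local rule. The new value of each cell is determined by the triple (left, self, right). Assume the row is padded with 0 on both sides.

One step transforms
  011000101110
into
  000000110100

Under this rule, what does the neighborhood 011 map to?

0

At position 1 the neighborhood is 011; the next row has 0 there.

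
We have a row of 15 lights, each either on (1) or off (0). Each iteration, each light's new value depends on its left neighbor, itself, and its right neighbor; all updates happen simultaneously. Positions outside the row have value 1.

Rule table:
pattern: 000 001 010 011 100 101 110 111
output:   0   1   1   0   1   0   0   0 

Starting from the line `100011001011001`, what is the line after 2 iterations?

010111000101000

010100111000110
010111000101000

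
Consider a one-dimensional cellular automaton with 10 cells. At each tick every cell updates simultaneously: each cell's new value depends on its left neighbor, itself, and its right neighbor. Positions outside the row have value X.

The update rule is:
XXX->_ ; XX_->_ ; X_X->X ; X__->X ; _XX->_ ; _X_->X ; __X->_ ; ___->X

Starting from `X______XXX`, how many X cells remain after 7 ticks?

3

_XXXXX____
X_____XXX_
_XXXX____X
X____XXX__
_XXX____X_
X___XXX_XX
_XX____X__
count of X: 3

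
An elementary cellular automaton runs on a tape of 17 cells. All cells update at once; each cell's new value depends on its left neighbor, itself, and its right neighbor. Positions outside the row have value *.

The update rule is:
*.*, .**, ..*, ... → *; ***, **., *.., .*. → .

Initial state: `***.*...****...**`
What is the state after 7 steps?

...*..***....***.
.**..**...****..*
**..**..***....**
...**..**...****.
.***..**..***...*
**...**..**...***
...***..**..***..

...***..**..***..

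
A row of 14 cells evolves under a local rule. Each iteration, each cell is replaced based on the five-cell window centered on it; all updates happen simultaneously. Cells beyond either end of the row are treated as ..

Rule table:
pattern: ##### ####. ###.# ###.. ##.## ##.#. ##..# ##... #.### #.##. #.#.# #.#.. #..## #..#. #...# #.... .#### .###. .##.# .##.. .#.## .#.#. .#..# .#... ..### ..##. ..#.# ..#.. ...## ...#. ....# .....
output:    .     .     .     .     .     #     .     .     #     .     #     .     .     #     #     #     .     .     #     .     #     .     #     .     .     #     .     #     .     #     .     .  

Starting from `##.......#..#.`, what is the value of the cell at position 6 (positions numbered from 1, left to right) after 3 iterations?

iteration 1: #..#....#####.
iteration 2: ####.#........
iteration 3: ....#..#......
position 6 holds .

.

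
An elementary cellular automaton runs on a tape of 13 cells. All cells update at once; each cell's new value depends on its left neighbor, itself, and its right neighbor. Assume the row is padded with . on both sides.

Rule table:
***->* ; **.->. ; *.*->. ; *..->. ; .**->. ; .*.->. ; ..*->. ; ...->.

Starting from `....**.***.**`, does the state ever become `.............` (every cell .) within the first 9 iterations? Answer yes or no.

yes

........*....
.............
all cells are . at iteration 2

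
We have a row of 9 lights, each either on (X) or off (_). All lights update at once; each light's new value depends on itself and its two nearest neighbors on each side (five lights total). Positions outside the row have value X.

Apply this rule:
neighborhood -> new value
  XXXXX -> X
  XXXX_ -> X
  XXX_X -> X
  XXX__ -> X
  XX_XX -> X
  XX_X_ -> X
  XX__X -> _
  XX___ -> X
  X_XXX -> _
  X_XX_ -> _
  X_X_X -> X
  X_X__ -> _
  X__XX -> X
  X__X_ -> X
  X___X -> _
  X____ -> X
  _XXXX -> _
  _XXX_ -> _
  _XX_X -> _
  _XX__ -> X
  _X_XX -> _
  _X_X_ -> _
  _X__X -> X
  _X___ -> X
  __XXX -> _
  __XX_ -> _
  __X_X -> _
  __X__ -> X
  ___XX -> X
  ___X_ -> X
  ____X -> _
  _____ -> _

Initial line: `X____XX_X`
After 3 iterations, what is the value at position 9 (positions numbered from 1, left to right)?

X

XXX_X__X_
XXXX_XX__
XXXXX_X_X
position 9 holds X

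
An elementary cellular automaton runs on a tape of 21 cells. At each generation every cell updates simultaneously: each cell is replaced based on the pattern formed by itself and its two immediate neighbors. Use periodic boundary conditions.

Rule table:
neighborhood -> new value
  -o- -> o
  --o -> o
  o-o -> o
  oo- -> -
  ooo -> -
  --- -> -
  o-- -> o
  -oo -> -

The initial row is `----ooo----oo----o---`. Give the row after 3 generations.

-o---o----------o-ooo

---o---o--o--o--ooo--
--ooo-oooooooooo---o-
-o---o----------o-ooo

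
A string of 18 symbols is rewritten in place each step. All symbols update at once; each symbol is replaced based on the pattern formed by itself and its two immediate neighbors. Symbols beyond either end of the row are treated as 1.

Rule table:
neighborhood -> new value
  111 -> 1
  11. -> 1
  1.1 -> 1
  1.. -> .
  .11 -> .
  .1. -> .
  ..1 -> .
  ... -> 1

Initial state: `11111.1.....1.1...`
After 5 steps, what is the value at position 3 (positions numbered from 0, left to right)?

1

111111..111..1..1.
111111...11......1
111111.1..1.1111..
1111111....1.111..
1111111.11..1.11..
position 3 holds 1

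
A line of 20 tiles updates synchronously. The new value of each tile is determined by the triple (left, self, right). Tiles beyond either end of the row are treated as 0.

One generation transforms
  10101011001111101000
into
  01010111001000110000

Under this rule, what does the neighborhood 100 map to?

0

At position 8 the neighborhood is 100; the next row has 0 there.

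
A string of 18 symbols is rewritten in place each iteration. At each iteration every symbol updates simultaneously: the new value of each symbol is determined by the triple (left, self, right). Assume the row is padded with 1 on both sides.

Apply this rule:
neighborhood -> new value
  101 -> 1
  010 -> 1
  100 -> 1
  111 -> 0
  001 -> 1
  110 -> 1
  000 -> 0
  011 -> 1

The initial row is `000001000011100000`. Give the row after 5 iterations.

011001111000111110

iteration 1: 100011100110110001
iteration 2: 110110111111111011
iteration 3: 011111100000001110
iteration 4: 110000110000011011
iteration 5: 011001111000111110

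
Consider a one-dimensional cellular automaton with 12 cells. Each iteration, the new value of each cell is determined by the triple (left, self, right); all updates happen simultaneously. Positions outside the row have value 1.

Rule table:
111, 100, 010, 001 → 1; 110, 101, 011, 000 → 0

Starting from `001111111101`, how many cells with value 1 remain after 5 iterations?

110111111000
100011110101
010101100100
010100011111
010110101111
count of 1: 8

8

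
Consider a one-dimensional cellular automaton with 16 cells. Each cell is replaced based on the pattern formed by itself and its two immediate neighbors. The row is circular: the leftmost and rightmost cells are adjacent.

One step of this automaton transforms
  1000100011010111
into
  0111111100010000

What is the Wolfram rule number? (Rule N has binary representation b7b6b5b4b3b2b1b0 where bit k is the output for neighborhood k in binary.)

23

position 14: 111 → 0  (bit 7 = 0)
position 0: 110 → 0  (bit 6 = 0)
position 10: 101 → 0  (bit 5 = 0)
position 1: 100 → 1  (bit 4 = 1)
position 8: 011 → 0  (bit 3 = 0)
position 4: 010 → 1  (bit 2 = 1)
position 3: 001 → 1  (bit 1 = 1)
position 2: 000 → 1  (bit 0 = 1)
bits b7..b0 = 00010111 = 23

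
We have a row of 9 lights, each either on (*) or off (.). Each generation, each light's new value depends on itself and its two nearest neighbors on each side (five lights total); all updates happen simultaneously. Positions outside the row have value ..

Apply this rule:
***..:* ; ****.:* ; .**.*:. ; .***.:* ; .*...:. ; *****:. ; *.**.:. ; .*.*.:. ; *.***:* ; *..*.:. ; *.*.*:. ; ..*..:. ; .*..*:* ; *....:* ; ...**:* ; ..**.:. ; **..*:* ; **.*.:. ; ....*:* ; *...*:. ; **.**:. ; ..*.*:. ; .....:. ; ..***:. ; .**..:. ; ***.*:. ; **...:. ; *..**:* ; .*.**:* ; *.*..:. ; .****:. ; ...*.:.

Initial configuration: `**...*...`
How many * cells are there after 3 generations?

generation 1: .......*.
generation 2: .....*...
generation 3: ...*...*.
count of *: 2

2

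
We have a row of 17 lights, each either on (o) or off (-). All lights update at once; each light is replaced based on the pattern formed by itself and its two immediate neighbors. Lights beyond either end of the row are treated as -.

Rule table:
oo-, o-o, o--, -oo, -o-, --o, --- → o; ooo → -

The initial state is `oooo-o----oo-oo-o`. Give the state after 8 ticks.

oooo------------o

o--oooooooooooooo
oooo------------o
o--oooooooooooooo  (repeats tick 1; period 2)
tick 8: oooo------------o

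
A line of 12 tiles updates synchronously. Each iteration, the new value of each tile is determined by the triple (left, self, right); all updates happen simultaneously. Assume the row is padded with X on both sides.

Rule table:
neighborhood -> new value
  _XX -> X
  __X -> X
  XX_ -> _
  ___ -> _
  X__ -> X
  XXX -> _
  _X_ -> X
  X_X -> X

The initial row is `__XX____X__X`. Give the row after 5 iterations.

XX_XXXXX____

XXX_X__XXXXX
___XXXXX____
X_XX____X__X
_XX_X__XXXXX
XX_XXXXX____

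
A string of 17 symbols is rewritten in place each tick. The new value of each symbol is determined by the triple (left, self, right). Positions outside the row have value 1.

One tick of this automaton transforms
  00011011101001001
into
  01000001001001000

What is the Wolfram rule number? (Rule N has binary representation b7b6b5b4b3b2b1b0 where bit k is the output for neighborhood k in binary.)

133

position 7: 111 → 1  (bit 7 = 1)
position 4: 110 → 0  (bit 6 = 0)
position 5: 101 → 0  (bit 5 = 0)
position 0: 100 → 0  (bit 4 = 0)
position 3: 011 → 0  (bit 3 = 0)
position 10: 010 → 1  (bit 2 = 1)
position 2: 001 → 0  (bit 1 = 0)
position 1: 000 → 1  (bit 0 = 1)
bits b7..b0 = 10000101 = 133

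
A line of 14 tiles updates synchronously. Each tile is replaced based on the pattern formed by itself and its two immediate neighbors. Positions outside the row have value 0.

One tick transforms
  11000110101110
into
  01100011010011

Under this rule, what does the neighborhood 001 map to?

At position 4 the neighborhood is 001; the next row has 0 there.

0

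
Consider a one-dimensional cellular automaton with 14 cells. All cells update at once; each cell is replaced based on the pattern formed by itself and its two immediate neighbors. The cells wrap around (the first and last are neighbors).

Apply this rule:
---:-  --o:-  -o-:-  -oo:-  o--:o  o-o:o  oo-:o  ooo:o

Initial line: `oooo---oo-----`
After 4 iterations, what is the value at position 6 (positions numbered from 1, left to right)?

iteration 1: -oooo---oo----
iteration 2: --oooo---oo---
iteration 3: ---oooo---oo--
iteration 4: ----oooo---oo-
position 6 holds o

o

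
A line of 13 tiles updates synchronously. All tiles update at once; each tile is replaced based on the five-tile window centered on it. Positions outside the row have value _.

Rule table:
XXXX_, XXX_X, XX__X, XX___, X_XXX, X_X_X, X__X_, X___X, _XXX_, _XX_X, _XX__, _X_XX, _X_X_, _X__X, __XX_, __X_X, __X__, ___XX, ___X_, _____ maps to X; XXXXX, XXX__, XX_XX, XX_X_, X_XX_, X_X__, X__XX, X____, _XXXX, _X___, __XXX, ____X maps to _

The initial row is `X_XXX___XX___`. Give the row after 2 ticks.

__XX_X___XX__

XXXX_XXXXXX_X
__XX_X___XX__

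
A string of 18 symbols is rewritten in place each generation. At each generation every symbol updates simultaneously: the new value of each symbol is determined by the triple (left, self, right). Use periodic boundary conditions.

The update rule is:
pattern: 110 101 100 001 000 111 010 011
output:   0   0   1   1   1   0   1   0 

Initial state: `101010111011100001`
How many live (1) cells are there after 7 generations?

001010000000011110
111011111111100001
000000000000011110
111111111111100001
000000000000011110  (repeats generation 3; period 2)
generation 7: 000000000000011110
count of 1: 4

4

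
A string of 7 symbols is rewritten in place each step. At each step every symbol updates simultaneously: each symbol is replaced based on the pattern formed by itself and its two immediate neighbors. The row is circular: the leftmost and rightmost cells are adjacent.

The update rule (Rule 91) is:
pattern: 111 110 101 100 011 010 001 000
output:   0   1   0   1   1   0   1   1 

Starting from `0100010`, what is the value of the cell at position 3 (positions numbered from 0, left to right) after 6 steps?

1011101
1010101
1000001
1111111
0000000
1111111
position 3 holds 1

1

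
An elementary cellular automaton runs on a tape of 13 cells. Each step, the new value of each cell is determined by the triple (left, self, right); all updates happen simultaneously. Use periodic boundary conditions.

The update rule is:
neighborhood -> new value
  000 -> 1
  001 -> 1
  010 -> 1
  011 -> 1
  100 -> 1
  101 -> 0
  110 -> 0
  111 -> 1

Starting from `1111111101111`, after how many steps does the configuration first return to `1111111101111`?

1111111001111
1111110111111
1111100111111
1111011111111
1110011111111
1101111111111
1001111111111
0111111111111
0111111111110
1111111111101
1111111111001
1111111110111
1111111100111
1111111011111
1111110011111
1111101111111
1111001111111
1110111111111
1100111111111
1011111111111
0011111111111
1111111111110
1111111111100
1111111111011
1111111110011
1111111101111

26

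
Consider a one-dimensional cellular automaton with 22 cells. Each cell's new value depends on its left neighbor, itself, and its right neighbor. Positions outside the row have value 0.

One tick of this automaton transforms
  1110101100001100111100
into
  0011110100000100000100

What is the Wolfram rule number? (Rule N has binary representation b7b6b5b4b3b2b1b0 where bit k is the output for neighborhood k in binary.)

position 1: 111 → 0  (bit 7 = 0)
position 2: 110 → 1  (bit 6 = 1)
position 3: 101 → 1  (bit 5 = 1)
position 8: 100 → 0  (bit 4 = 0)
position 0: 011 → 0  (bit 3 = 0)
position 4: 010 → 1  (bit 2 = 1)
position 11: 001 → 0  (bit 1 = 0)
position 9: 000 → 0  (bit 0 = 0)
bits b7..b0 = 01100100 = 100

100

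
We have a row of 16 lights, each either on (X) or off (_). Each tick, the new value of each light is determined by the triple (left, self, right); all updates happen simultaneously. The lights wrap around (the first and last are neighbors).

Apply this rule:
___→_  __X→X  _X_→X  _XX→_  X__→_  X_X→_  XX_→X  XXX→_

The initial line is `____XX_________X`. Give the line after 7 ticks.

_X_X_X__XX_X_X_X

___X_X________XX
__XX_X_______X_X
_X_X_X______XX_X
_X_X_X_____X_X_X
_X_X_X____XX_X_X
_X_X_X___X_X_X_X
_X_X_X__XX_X_X_X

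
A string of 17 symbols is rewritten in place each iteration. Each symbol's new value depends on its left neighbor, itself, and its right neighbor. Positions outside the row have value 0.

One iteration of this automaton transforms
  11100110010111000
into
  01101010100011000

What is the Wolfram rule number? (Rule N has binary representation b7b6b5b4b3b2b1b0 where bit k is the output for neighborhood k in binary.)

position 1: 111 → 1  (bit 7 = 1)
position 2: 110 → 1  (bit 6 = 1)
position 10: 101 → 0  (bit 5 = 0)
position 3: 100 → 0  (bit 4 = 0)
position 0: 011 → 0  (bit 3 = 0)
position 9: 010 → 0  (bit 2 = 0)
position 4: 001 → 1  (bit 1 = 1)
position 15: 000 → 0  (bit 0 = 0)
bits b7..b0 = 11000010 = 194

194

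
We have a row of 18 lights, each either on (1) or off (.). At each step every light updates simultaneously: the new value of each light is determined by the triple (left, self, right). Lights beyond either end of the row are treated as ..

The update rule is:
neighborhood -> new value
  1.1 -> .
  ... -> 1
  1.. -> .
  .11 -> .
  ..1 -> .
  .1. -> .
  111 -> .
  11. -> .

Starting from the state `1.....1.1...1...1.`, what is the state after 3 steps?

..111.....1...1...

..111.....1...1...
1.....111...1...11
..111.....1...1...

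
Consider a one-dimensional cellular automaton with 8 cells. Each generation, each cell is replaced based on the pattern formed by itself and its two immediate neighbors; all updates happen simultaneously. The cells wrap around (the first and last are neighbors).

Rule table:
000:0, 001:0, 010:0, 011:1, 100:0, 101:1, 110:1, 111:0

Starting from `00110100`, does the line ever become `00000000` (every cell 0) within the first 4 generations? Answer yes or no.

00111000
00101000
00010000
00000000
all cells are 0 at generation 4

yes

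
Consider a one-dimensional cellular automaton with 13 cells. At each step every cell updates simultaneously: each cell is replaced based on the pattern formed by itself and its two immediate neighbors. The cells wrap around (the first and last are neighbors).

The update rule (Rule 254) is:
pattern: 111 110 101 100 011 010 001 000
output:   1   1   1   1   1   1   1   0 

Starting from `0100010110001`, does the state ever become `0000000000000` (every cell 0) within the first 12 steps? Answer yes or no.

no

1110111111011
1111111111111
1111111111111  (fixed point — unchanged through step 12)
step 12 is 1111111111111, still not uniform 0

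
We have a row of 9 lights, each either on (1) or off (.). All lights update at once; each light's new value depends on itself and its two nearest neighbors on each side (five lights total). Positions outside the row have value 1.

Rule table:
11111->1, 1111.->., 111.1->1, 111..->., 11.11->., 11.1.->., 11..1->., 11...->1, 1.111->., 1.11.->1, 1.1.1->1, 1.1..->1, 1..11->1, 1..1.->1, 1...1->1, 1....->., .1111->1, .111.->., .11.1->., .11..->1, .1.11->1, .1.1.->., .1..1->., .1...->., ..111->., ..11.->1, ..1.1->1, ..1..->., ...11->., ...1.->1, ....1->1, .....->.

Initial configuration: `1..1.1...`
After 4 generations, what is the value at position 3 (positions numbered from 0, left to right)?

..11.1.1.
.11..1.11
.11.111.1
.1....1..
position 3 holds .

.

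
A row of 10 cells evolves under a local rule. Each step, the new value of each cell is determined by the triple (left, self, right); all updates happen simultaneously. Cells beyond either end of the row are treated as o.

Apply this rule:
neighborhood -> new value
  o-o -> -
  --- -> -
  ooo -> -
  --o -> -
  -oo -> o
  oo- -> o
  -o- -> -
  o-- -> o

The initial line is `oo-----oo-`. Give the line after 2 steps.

step 1: -oo----oo-
step 2: -ooo---oo-

-ooo---oo-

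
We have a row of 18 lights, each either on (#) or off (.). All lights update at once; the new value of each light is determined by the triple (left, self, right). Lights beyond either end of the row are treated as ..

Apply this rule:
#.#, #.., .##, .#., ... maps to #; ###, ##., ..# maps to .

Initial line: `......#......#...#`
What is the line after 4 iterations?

#...####...#######

iteration 1: #####.######.###.#
iteration 2: #....##.....##..##
iteration 3: ####.#.####.#.#.#.
iteration 4: #...####...#######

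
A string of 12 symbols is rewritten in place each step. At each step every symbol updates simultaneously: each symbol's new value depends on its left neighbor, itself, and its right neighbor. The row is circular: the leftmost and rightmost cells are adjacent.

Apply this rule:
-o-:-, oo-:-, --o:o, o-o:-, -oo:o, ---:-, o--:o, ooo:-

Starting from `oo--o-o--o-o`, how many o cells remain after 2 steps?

--oo---oo--o
ooo-o-oo-oo-
count of o: 8

8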